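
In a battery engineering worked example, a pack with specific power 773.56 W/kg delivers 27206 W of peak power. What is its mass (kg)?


m = P / SP = 27206 / 773.56 = 35.17 kg

35.17 kg


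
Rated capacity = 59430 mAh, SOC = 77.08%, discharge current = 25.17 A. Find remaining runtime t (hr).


Convert: C_total = 59430 mAh = 59.43 Ah
Step 1: remaining = SOC/100 * C_total = 77.08/100 * 59.43 = 45.809 Ah
Step 2: t = remaining / I = 45.809 / 25.17 = 1.820 hr

1.820 hr


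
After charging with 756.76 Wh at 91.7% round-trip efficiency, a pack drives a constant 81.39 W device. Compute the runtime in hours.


Step 1: E_discharge = eta/100 * E_charge = 91.7/100 * 756.76 = 693.95 Wh
Step 2: t = E_discharge / P = 693.95 / 81.39 = 8.526 hr

8.526 hr


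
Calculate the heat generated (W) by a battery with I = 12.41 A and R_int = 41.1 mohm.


Convert: R = 41.1 mohm = 0.0411 ohm
I^2 = 154.01
Q = 154.01 * 0.0411 = 6.330 W

6.330 W


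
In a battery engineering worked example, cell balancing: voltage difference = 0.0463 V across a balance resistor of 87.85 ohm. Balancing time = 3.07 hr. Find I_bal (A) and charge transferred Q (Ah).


First, Ohm's law: I_bal = 0.0463 V / 87.85 ohm = 5.2703e-04 A
Then Q = I * t = 5.2703e-04 A * 3.07 hr = 0.001618 Ah

I=5.2703e-04 A, Q=0.001618 Ah


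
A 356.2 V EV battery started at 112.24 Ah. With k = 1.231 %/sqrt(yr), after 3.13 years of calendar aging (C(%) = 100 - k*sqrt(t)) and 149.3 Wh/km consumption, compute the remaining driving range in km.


Step 1: capacity retention = 100 - 1.231 * sqrt(3.13) = 100 - 1.231 * 1.7692 = 97.822%
Step 2: C_now = 112.24 * 97.822/100 = 109.8 Ah
Step 3: E_pack = V * C_now = 356.2 * 109.8 = 39111 Wh
Step 4: range = E_pack / consumption = 39111 / 149.3 = 262.0 km

262.0 km


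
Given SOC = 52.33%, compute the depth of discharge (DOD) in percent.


Complement of SOC: DOD = 100% - 52.33% = 47.67%

47.67%


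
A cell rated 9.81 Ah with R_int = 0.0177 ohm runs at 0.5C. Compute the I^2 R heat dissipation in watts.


Step 1: I = C_rate * capacity = 0.5 * 9.81 = 4.905 A
Step 2: Q = I^2 * R = 4.905^2 * 0.0177 = 24.059 * 0.0177 = 0.4258 W

0.4258 W


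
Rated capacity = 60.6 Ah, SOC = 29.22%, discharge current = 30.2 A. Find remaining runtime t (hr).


Step 1: remaining = SOC/100 * C_total = 29.22/100 * 60.6 = 17.707 Ah
Step 2: t = remaining / I = 17.707 / 30.2 = 0.5863 hr

0.5863 hr


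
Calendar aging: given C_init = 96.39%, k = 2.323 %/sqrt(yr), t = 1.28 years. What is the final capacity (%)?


Step 1: sqrt(1.28 yr) = 1.1314
Step 2: drop = 2.323 * 1.1314 = 2.6282
Step 3: C_final = 96.39 - 2.6282 = 93.76%

93.76%


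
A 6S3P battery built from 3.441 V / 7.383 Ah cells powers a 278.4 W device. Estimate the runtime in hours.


Step 1: E_pack = Ns * V_cell * Np * C_cell = 6 * 3.441 * 3 * 7.383 = 457.29 Wh
Step 2: t = E_pack / P = 457.29 / 278.4 = 1.643 hr

1.643 hr


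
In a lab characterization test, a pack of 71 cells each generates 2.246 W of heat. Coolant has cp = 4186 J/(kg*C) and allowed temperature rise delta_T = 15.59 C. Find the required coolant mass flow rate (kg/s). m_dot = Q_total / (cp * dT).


Step 1: Total heat Q = 71 * 2.246 W = 159.47 W
Step 2: denom = cp * dT = 4186 * 15.59 = 65260
Step 3: m_dot = 159.47 / 65260 = 0.002444 kg/s

0.002444 kg/s


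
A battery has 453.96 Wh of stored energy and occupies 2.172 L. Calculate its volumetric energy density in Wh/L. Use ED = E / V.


ED = E / V = 453.96 / 2.172 = 209.0 Wh/L

209.0 Wh/L


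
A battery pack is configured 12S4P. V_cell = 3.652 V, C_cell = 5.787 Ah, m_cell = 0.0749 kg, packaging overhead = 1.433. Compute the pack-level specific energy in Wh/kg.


Step 1: V_pack = 12 * 3.652 = 43.824 V
Step 2: C_pack = 4 * 5.787 = 23.148 Ah
Step 3: E_pack = V_pack * C_pack = 43.824 * 23.148 = 1014.4 Wh
Step 4: m_pack = 12 * 4 * 0.0749 * 1.433 = 5.1519 kg
Step 5: ED = E_pack / m_pack = 1014.4 / 5.1519 = 196.9 Wh/kg

196.9 Wh/kg


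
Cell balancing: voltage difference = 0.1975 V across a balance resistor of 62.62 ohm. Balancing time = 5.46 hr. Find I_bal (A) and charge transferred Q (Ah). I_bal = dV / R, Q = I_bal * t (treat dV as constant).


First, Ohm's law: I_bal = 0.1975 V / 62.62 ohm = 0.0031539 A
Then Q = I * t = 0.0031539 A * 5.46 hr = 0.01722 Ah

I=0.0031539 A, Q=0.01722 Ah


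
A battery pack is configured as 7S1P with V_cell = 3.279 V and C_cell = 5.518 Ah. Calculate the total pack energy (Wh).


V_pack = 7 * 3.279 = 22.953 V
C_pack = 1 * 5.518 = 5.518 Ah
E = V_pack * C_pack = 22.953 * 5.518 = 126.7 Wh

126.7 Wh


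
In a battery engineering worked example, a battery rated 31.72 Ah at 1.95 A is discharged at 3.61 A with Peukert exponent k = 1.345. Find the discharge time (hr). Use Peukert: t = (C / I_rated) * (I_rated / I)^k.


Step 1: t_rated = C / I_rated = 31.72 / 1.95 = 16.267 hr
Step 2: ratio = 1.95 / 3.61 = 0.54017
Step 3: ratio^k = 0.54017^1.345 = 0.43677
Step 4: t = t_rated * ratio^k = 16.267 * 0.43677 = 7.105 hr

7.105 hr


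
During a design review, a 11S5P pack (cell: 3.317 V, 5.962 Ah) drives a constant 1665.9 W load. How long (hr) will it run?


Step 1: E_pack = Ns * V_cell * Np * C_cell = 11 * 3.317 * 5 * 5.962 = 1087.7 Wh
Step 2: t = E_pack / P = 1087.7 / 1665.9 = 0.6529 hr

0.6529 hr


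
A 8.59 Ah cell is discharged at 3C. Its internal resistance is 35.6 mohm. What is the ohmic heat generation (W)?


Convert: R = 35.6 mohm = 0.0356 ohm
Step 1: I = C_rate * capacity = 3 * 8.59 = 25.77 A
Step 2: Q = I^2 * R = 25.77^2 * 0.0356 = 664.09 * 0.0356 = 23.64 W

23.64 W


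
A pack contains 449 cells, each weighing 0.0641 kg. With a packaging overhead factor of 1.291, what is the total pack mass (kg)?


Cell mass sum = 449 * 0.0641 = 28.781 kg
With overhead 1.291: m_pack = 28.781 * 1.291 = 37.16 kg

37.16 kg


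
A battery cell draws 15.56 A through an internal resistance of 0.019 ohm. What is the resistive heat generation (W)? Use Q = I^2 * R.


Q = I^2 * R = 15.56^2 * 0.019 = 4.600 W

4.600 W


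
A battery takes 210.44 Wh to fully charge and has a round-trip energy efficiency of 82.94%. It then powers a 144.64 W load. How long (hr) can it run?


Step 1: E_discharge = eta/100 * E_charge = 82.94/100 * 210.44 = 174.54 Wh
Step 2: t = E_discharge / P = 174.54 / 144.64 = 1.207 hr

1.207 hr


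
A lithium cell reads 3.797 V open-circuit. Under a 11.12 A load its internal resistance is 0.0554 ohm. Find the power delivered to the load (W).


Step 1: V_terminal = OCV - I*R = 3.797 - 11.12 * 0.0554 = 3.181 V
Step 2: P_out = V_terminal * I = 3.181 * 11.12 = 35.37 W

35.37 W


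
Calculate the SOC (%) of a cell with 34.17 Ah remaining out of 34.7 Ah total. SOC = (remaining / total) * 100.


SOC% = 34.17 / 34.7 * 100 = 98.47%

98.47%


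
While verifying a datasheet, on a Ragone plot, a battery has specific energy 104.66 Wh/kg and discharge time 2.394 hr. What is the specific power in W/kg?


P_specific = E / t = 104.66 / 2.394 = 43.72 W/kg

43.72 W/kg


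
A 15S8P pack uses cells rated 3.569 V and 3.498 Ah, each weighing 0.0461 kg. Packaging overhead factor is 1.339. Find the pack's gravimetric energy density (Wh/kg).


Step 1: V_pack = 15 * 3.569 = 53.535 V
Step 2: C_pack = 8 * 3.498 = 27.984 Ah
Step 3: E_pack = V_pack * C_pack = 53.535 * 27.984 = 1498.1 Wh
Step 4: m_pack = 15 * 8 * 0.0461 * 1.339 = 7.4073 kg
Step 5: ED = E_pack / m_pack = 1498.1 / 7.4073 = 202.2 Wh/kg

202.2 Wh/kg


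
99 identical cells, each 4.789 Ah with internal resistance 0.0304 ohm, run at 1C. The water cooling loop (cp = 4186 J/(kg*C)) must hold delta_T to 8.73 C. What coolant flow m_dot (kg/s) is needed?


Step 1: I = 1 * 4.789 = 4.789 A
Step 2: Q_cell = I^2 * R = 4.789^2 * 0.0304 = 0.69721 W
Step 3: Q_total = 99 * 0.69721 = 69.024 W
Step 4: m_dot = Q_total / (cp * dT) = 69.024 / (4186 * 8.73) = 0.001889 kg/s

0.001889 kg/s


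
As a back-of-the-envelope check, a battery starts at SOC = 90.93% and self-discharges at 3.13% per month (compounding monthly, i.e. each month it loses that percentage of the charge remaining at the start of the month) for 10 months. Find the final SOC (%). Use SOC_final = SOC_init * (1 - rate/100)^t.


Monthly retention factor = 1 - 3.13/100 = 0.9687
Over 10 months: factor^10 = 0.7276
SOC_final = 90.93 * 0.7276 = 66.16%

66.16%


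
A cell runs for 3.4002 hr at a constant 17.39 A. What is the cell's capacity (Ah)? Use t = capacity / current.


C = I * t = 17.39 * 3.4002 = 59.13 Ah

59.13 Ah


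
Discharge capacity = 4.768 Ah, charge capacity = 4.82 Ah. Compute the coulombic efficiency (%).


eta_c = Q_dis / Q_chg * 100 = 4.768 / 4.82 * 100 = 98.92%

98.92%


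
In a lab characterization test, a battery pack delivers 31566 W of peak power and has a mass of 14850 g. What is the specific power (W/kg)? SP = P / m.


Convert: m = 14850 g = 14.85 kg
SP = P / m = 31566 / 14.85 = 2126 W/kg

2126 W/kg


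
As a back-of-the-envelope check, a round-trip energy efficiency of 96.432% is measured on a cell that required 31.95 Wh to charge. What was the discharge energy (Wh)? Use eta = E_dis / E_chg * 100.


E_dis = eta/100 * E_chg = 96.432/100 * 31.95 = 30.81 Wh

30.81 Wh


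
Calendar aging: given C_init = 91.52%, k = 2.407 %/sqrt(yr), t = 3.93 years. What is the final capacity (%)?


Step 1: sqrt(3.93 yr) = 1.9824
Step 2: drop = 2.407 * 1.9824 = 4.7716
Step 3: C_final = 91.52 - 4.7716 = 86.75%

86.75%


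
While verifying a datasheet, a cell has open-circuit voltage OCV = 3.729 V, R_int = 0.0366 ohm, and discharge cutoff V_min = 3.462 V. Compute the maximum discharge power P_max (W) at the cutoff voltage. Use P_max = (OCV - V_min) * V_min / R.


dV = OCV - V_min = 0.267 V (so I_max = dV / R)
P_max = dV * V_min / R = 0.267 * 3.462 / 0.0366 = 25.26 W

25.26 W


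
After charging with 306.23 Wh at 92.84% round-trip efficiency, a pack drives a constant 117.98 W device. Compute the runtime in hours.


Step 1: E_discharge = eta/100 * E_charge = 92.84/100 * 306.23 = 284.3 Wh
Step 2: t = E_discharge / P = 284.3 / 117.98 = 2.410 hr

2.410 hr


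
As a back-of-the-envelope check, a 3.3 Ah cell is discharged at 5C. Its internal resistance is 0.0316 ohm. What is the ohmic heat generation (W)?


Step 1: I = C_rate * capacity = 5 * 3.3 = 16.5 A
Step 2: Q = I^2 * R = 16.5^2 * 0.0316 = 272.25 * 0.0316 = 8.603 W

8.603 W


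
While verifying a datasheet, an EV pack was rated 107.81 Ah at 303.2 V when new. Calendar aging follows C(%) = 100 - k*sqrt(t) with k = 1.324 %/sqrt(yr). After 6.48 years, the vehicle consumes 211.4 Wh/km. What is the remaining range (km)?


Step 1: capacity retention = 100 - 1.324 * sqrt(6.48) = 100 - 1.324 * 2.5456 = 96.63%
Step 2: C_now = 107.81 * 96.63/100 = 104.18 Ah
Step 3: E_pack = V * C_now = 303.2 * 104.18 = 31587 Wh
Step 4: range = E_pack / consumption = 31587 / 211.4 = 149.4 km

149.4 km


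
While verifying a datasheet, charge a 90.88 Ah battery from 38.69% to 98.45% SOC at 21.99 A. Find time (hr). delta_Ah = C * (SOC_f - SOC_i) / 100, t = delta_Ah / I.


delta_Ah = 90.88 * (98.45 - 38.69) / 100 = 54.31 Ah
t = delta_Ah / I = 54.31 / 21.99 = 2.470 hr

2.470 hr


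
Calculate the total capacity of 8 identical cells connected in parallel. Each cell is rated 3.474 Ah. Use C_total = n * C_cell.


C_total = 8 * 3.474 = 27.792 Ah

27.792 Ah


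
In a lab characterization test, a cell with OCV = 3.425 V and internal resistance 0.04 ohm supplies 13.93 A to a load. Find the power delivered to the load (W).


Step 1: V_terminal = OCV - I*R = 3.425 - 13.93 * 0.04 = 2.8678 V
Step 2: P_out = V_terminal * I = 2.8678 * 13.93 = 39.95 W

39.95 W


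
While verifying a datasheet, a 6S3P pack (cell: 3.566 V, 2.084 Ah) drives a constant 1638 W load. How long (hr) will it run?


Step 1: E_pack = Ns * V_cell * Np * C_cell = 6 * 3.566 * 3 * 2.084 = 133.77 Wh
Step 2: t = E_pack / P = 133.77 / 1638 = 0.08167 hr

0.08167 hr


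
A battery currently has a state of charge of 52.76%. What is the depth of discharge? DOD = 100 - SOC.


Complement of SOC: DOD = 100% - 52.76% = 47.24%

47.24%


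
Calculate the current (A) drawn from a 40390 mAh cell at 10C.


Convert: capacity = 40390 mAh = 40.39 Ah
I = C_rate * capacity = 10 * 40.39 = 403.9 A

403.9 A


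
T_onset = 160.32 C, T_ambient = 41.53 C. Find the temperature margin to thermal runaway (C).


Safety margin = 160.32 C - 41.53 C = 118.79 C

118.79 C


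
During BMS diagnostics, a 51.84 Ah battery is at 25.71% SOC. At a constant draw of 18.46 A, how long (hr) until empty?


Step 1: remaining = SOC/100 * C_total = 25.71/100 * 51.84 = 13.328 Ah
Step 2: t = remaining / I = 13.328 / 18.46 = 0.7220 hr

0.7220 hr


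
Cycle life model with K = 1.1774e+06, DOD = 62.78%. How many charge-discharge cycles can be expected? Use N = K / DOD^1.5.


DOD^1.5 = 497.43
N = K / DOD^1.5 = 1.1774e+06 / 497.43 = 2367

2367 cycles


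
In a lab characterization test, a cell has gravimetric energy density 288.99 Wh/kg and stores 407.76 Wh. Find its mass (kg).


m = E / ED = 407.76 / 288.99 = 1.411 kg

1.411 kg


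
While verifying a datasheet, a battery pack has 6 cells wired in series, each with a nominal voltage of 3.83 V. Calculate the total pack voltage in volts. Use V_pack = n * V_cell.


With 6 cells in series at 3.83 V each, V_pack = 22.98 V

22.98 V


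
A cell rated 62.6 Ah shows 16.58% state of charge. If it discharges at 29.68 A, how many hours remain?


Step 1: remaining = SOC/100 * C_total = 16.58/100 * 62.6 = 10.379 Ah
Step 2: t = remaining / I = 10.379 / 29.68 = 0.3497 hr

0.3497 hr


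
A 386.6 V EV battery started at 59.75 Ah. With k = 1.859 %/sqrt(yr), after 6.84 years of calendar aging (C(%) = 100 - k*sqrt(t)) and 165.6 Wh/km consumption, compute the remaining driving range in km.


Step 1: capacity retention = 100 - 1.859 * sqrt(6.84) = 100 - 1.859 * 2.6153 = 95.138%
Step 2: C_now = 59.75 * 95.138/100 = 56.845 Ah
Step 3: E_pack = V * C_now = 386.6 * 56.845 = 21976 Wh
Step 4: range = E_pack / consumption = 21976 / 165.6 = 132.7 km

132.7 km


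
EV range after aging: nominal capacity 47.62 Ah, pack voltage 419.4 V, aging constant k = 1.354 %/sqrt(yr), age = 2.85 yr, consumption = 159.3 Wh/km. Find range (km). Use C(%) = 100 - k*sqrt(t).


Step 1: capacity retention = 100 - 1.354 * sqrt(2.85) = 100 - 1.354 * 1.6882 = 97.714%
Step 2: C_now = 47.62 * 97.714/100 = 46.531 Ah
Step 3: E_pack = V * C_now = 419.4 * 46.531 = 19515 Wh
Step 4: range = E_pack / consumption = 19515 / 159.3 = 122.5 km

122.5 km


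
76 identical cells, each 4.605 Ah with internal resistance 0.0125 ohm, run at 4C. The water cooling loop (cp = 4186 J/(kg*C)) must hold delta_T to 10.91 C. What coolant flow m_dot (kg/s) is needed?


Step 1: I = 4 * 4.605 = 18.42 A
Step 2: Q_cell = I^2 * R = 18.42^2 * 0.0125 = 4.2412 W
Step 3: Q_total = 76 * 4.2412 = 322.33 W
Step 4: m_dot = Q_total / (cp * dT) = 322.33 / (4186 * 10.91) = 0.007058 kg/s

0.007058 kg/s


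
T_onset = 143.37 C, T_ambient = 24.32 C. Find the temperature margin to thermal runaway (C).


margin = T_onset - T_ambient = 143.37 - 24.32 = 119.05 C

119.05 C


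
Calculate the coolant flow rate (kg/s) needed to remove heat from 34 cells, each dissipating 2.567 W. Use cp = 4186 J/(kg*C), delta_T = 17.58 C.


Step 1: Total heat Q = 34 * 2.567 W = 87.278 W
Step 2: denom = cp * dT = 4186 * 17.58 = 73590
Step 3: m_dot = 87.278 / 73590 = 0.001186 kg/s

0.001186 kg/s


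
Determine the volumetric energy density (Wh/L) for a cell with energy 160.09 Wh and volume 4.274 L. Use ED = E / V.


ED = E / V = 160.09 / 4.274 = 37.46 Wh/L

37.46 Wh/L


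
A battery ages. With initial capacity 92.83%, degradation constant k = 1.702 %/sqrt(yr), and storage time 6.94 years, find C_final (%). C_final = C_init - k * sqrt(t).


sqrt(t) = sqrt(6.94) = 2.6344
C_final = 92.83 - 1.702 * 2.6344 = 88.35%

88.35%


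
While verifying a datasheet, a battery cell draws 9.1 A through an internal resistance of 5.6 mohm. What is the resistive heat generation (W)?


Convert: R = 5.6 mohm = 0.0056 ohm
Q = I^2 * R = 9.1^2 * 0.0056 = 0.4637 W

0.4637 W


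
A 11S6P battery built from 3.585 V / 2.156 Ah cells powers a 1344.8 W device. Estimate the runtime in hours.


Step 1: E_pack = Ns * V_cell * Np * C_cell = 11 * 3.585 * 6 * 2.156 = 510.13 Wh
Step 2: t = E_pack / P = 510.13 / 1344.8 = 0.3793 hr

0.3793 hr


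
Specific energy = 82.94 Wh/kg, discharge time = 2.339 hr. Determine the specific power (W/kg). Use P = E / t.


Specific power = 82.94 Wh/kg / 2.339 hr = 35.46 W/kg

35.46 W/kg


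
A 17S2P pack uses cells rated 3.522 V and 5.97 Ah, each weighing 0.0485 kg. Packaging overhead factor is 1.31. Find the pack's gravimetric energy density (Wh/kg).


Step 1: V_pack = 17 * 3.522 = 59.874 V
Step 2: C_pack = 2 * 5.97 = 11.94 Ah
Step 3: E_pack = V_pack * C_pack = 59.874 * 11.94 = 714.9 Wh
Step 4: m_pack = 17 * 2 * 0.0485 * 1.31 = 2.1602 kg
Step 5: ED = E_pack / m_pack = 714.9 / 2.1602 = 330.9 Wh/kg

330.9 Wh/kg


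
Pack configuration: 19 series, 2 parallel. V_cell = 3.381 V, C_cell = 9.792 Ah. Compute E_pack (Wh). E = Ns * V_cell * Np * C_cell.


V_pack = 19 * 3.381 = 64.239 V
C_pack = 2 * 9.792 = 19.584 Ah
E = V_pack * C_pack = 64.239 * 19.584 = 1258 Wh

1258 Wh


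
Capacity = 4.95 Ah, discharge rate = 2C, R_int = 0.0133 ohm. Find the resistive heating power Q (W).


Step 1: I = C_rate * capacity = 2 * 4.95 = 9.9 A
Step 2: Q = I^2 * R = 9.9^2 * 0.0133 = 98.01 * 0.0133 = 1.304 W

1.304 W


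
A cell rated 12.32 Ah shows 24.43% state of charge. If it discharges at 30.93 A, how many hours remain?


Step 1: remaining = SOC/100 * C_total = 24.43/100 * 12.32 = 3.0098 Ah
Step 2: t = remaining / I = 3.0098 / 30.93 = 0.09731 hr

0.09731 hr


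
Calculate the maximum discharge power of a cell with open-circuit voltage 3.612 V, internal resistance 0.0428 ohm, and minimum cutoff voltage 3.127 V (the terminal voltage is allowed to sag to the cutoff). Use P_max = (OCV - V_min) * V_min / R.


P_max = (OCV - V_min) * V_min / R = (3.612 - 3.127) * 3.127 / 0.0428 = 0.485 * 3.127 / 0.0428 = 35.43 W

35.43 W


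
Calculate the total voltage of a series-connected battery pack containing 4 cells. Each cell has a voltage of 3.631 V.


With 4 cells in series at 3.631 V each, V_pack = 14.524 V

14.524 V


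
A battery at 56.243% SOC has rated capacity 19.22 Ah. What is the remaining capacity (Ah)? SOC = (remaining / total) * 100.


remaining = SOC / 100 * total = 56.243 / 100 * 19.22 = 10.81 Ah

10.81 Ah


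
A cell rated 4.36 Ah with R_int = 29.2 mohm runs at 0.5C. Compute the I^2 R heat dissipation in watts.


Convert: R = 29.2 mohm = 0.0292 ohm
Step 1: I = C_rate * capacity = 0.5 * 4.36 = 2.18 A
Step 2: Q = I^2 * R = 2.18^2 * 0.0292 = 4.7524 * 0.0292 = 0.1388 W

0.1388 W


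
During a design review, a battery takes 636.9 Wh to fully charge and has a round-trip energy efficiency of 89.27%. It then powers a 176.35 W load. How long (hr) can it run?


Step 1: E_discharge = eta/100 * E_charge = 89.27/100 * 636.9 = 568.56 Wh
Step 2: t = E_discharge / P = 568.56 / 176.35 = 3.224 hr

3.224 hr


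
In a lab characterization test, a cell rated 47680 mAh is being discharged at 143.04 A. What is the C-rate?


Convert: capacity = 47680 mAh = 47.68 Ah
C_rate = I / capacity = 143.04 / 47.68 = 3C

3C


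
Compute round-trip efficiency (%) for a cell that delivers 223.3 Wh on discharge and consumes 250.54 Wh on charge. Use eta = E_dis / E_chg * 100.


Round-trip efficiency = 223.3/250.54 * 100% = 89.13%

89.13%


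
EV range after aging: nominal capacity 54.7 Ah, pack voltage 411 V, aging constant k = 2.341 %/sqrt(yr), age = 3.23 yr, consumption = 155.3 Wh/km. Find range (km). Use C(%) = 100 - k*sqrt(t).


Step 1: capacity retention = 100 - 2.341 * sqrt(3.23) = 100 - 2.341 * 1.7972 = 95.793%
Step 2: C_now = 54.7 * 95.793/100 = 52.399 Ah
Step 3: E_pack = V * C_now = 411 * 52.399 = 21536 Wh
Step 4: range = E_pack / consumption = 21536 / 155.3 = 138.7 km

138.7 km


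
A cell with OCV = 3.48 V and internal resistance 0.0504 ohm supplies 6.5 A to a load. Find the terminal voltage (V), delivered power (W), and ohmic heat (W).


Step 1: V_terminal = OCV - I*R = 3.48 - 6.5 * 0.0504 = 3.1524 V
Step 2: P_out = V_terminal * I = 3.1524 * 6.5 = 20.49 W
Step 3: Q = I^2 * R = 6.5^2 * 0.0504 = 2.129 W

V=3.1524 V, P=20.49 W, Q=2.129 W


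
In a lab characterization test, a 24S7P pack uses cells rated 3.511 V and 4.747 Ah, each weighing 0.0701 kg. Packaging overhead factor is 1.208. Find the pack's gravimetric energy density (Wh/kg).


Step 1: V_pack = 24 * 3.511 = 84.264 V
Step 2: C_pack = 7 * 4.747 = 33.229 Ah
Step 3: E_pack = V_pack * C_pack = 84.264 * 33.229 = 2800 Wh
Step 4: m_pack = 24 * 7 * 0.0701 * 1.208 = 14.226 kg
Step 5: ED = E_pack / m_pack = 2800 / 14.226 = 196.8 Wh/kg

196.8 Wh/kg


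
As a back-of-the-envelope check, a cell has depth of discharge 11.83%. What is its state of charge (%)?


SOC = 100 - DOD = 100 - 11.83 = 88.17%

88.17%


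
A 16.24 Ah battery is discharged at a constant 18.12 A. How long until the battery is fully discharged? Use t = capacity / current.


t = capacity / current = 16.24 / 18.12 = 0.8962 hr

0.8962 hr


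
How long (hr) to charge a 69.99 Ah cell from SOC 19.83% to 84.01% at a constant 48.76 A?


Step 1: dSOC = 84.01% - 19.83% = 64.18%
Step 2: delta_Ah = 69.99 * 64.18 / 100 = 44.92 Ah
Step 3: t = 44.92 / 48.76 = 0.9212 hr

0.9212 hr


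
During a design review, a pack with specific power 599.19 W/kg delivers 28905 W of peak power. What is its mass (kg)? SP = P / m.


m = P / SP = 28905 / 599.19 = 48.24 kg

48.24 kg


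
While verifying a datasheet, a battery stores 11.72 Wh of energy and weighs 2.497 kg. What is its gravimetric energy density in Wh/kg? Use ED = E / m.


ED = E / m = 11.72 / 2.497 = 4.694 Wh/kg

4.694 Wh/kg


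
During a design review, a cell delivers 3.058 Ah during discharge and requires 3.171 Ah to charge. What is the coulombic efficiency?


Coulombic efficiency = 3.058/3.171 * 100% = 96.44%

96.44%


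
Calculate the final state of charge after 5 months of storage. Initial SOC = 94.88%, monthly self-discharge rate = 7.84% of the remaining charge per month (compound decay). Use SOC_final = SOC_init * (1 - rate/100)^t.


decay = (1 - 7.84/100)^5 = 0.66483
SOC_final = 94.88 * 0.66483 = 63.08%

63.08%


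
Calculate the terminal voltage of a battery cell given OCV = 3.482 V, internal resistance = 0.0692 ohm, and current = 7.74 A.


V = OCV - I*R = 3.482 - 7.74 * 0.0692 = 2.946 V

2.946 V


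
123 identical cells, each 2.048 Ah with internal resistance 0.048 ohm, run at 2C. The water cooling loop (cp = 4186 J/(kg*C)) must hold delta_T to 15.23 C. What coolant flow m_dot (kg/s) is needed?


Step 1: I = 2 * 2.048 = 4.096 A
Step 2: Q_cell = I^2 * R = 4.096^2 * 0.048 = 0.80531 W
Step 3: Q_total = 123 * 0.80531 = 99.053 W
Step 4: m_dot = Q_total / (cp * dT) = 99.053 / (4186 * 15.23) = 0.001554 kg/s

0.001554 kg/s


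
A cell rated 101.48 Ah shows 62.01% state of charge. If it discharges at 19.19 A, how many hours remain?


Step 1: remaining = SOC/100 * C_total = 62.01/100 * 101.48 = 62.928 Ah
Step 2: t = remaining / I = 62.928 / 19.19 = 3.279 hr

3.279 hr


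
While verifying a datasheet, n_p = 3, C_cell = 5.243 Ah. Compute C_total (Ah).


Parallel capacities add: 3 * 5.243 Ah = 15.729 Ah

15.729 Ah


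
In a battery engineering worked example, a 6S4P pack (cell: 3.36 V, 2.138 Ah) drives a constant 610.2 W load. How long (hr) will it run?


Step 1: E_pack = Ns * V_cell * Np * C_cell = 6 * 3.36 * 4 * 2.138 = 172.41 Wh
Step 2: t = E_pack / P = 172.41 / 610.2 = 0.2825 hr

0.2825 hr


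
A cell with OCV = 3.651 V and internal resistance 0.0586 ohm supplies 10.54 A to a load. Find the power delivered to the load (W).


Step 1: V_terminal = OCV - I*R = 3.651 - 10.54 * 0.0586 = 3.0334 V
Step 2: P_out = V_terminal * I = 3.0334 * 10.54 = 31.97 W

31.97 W


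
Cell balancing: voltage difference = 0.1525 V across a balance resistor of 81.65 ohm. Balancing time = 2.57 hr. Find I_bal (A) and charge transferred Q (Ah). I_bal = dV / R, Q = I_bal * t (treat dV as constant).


I_bal = dV / R = 0.1525 / 81.65 = 0.0018677 A
Q = I_bal * t = 0.0018677 * 2.57 = 0.004800 Ah

I=0.0018677 A, Q=0.004800 Ah


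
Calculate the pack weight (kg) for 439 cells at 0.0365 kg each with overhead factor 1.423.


m_pack = n * m_cell * overhead = 439 * 0.0365 * 1.423 = 22.80 kg

22.80 kg


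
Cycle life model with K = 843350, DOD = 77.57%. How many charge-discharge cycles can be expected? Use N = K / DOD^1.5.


Step 1: DOD^1.5 = 77.57^1.5 = 683.19
Step 2: N = 843350 / 683.19 = 1234 cycles

1234 cycles


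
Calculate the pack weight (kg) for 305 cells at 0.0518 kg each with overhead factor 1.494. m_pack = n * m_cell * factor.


m_pack = n * m_cell * overhead = 305 * 0.0518 * 1.494 = 23.60 kg

23.60 kg


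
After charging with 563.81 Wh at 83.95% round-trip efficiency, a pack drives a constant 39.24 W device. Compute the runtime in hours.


Step 1: E_discharge = eta/100 * E_charge = 83.95/100 * 563.81 = 473.32 Wh
Step 2: t = E_discharge / P = 473.32 / 39.24 = 12.06 hr

12.06 hr


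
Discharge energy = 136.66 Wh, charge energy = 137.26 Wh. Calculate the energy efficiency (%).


eta_e = E_dis / E_chg * 100 = 136.66 / 137.26 * 100 = 99.56%

99.56%


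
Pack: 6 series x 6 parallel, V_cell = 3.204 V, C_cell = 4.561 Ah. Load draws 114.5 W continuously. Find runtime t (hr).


Step 1: E_pack = Ns * V_cell * Np * C_cell = 6 * 3.204 * 6 * 4.561 = 526.08 Wh
Step 2: t = E_pack / P = 526.08 / 114.5 = 4.595 hr

4.595 hr


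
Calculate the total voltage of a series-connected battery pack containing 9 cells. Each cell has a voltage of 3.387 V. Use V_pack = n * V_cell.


Series voltages add: 9 * 3.387 V = 30.483 V

30.483 V


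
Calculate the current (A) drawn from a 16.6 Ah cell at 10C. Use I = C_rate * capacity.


I = C_rate * capacity = 10 * 16.6 = 166 A

166 A


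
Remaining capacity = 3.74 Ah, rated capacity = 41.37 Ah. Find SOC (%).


SOC = (remaining / total) * 100 = (3.74 / 41.37) * 100 = 9.040%

9.040%


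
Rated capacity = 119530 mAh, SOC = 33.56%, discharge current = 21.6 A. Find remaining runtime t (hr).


Convert: C_total = 119530 mAh = 119.53 Ah
Step 1: remaining = SOC/100 * C_total = 33.56/100 * 119.53 = 40.114 Ah
Step 2: t = remaining / I = 40.114 / 21.6 = 1.857 hr

1.857 hr


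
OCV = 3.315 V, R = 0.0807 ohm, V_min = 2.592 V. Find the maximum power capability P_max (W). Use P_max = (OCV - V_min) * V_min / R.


dV = OCV - V_min = 0.723 V (so I_max = dV / R)
P_max = dV * V_min / R = 0.723 * 2.592 / 0.0807 = 23.22 W

23.22 W


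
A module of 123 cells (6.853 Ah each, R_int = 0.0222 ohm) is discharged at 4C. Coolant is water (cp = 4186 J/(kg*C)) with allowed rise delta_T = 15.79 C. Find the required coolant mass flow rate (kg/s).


Step 1: I = 4 * 6.853 = 27.412 A
Step 2: Q_cell = I^2 * R = 27.412^2 * 0.0222 = 16.681 W
Step 3: Q_total = 123 * 16.681 = 2051.8 W
Step 4: m_dot = Q_total / (cp * dT) = 2051.8 / (4186 * 15.79) = 0.03104 kg/s

0.03104 kg/s


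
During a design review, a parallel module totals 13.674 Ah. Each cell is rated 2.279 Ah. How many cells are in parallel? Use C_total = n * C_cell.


n = C_total / C_cell = 13.674 / 2.279 = 6

6


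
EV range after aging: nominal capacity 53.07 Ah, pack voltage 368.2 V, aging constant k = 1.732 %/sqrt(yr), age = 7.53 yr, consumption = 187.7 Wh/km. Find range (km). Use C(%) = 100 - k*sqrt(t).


Step 1: capacity retention = 100 - 1.732 * sqrt(7.53) = 100 - 1.732 * 2.7441 = 95.247%
Step 2: C_now = 53.07 * 95.247/100 = 50.548 Ah
Step 3: E_pack = V * C_now = 368.2 * 50.548 = 18612 Wh
Step 4: range = E_pack / consumption = 18612 / 187.7 = 99.16 km

99.16 km


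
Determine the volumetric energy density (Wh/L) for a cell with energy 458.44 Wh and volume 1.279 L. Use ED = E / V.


ED = E / V = 458.44 / 1.279 = 358.4 Wh/L

358.4 Wh/L


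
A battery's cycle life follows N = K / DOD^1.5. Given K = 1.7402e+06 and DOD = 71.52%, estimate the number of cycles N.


DOD^1.5 = 604.84
N = K / DOD^1.5 = 1.7402e+06 / 604.84 = 2877

2877 cycles


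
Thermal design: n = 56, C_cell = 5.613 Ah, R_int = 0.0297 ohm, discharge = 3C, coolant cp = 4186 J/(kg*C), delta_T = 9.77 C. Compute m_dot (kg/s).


Step 1: I = 3 * 5.613 = 16.839 A
Step 2: Q_cell = I^2 * R = 16.839^2 * 0.0297 = 8.4215 W
Step 3: Q_total = 56 * 8.4215 = 471.6 W
Step 4: m_dot = Q_total / (cp * dT) = 471.6 / (4186 * 9.77) = 0.01153 kg/s

0.01153 kg/s


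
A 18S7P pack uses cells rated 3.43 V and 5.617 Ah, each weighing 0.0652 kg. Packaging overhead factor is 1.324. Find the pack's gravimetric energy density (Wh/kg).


Step 1: V_pack = 18 * 3.43 = 61.74 V
Step 2: C_pack = 7 * 5.617 = 39.319 Ah
Step 3: E_pack = V_pack * C_pack = 61.74 * 39.319 = 2427.6 Wh
Step 4: m_pack = 18 * 7 * 0.0652 * 1.324 = 10.877 kg
Step 5: ED = E_pack / m_pack = 2427.6 / 10.877 = 223.2 Wh/kg

223.2 Wh/kg


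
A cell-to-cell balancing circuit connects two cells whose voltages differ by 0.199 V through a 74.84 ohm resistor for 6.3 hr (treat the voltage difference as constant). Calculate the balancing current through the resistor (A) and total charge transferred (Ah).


I_bal = dV / R = 0.199 / 74.84 = 0.002659 A
Q = I_bal * t = 0.002659 * 6.3 = 0.01675 Ah

I=0.002659 A, Q=0.01675 Ah


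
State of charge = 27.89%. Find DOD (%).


DOD = 100 - SOC = 100 - 27.89 = 72.11%

72.11%


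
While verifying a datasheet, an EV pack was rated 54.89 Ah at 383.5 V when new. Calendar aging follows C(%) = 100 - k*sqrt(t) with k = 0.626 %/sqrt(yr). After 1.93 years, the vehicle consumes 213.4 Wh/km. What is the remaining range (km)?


Step 1: capacity retention = 100 - 0.626 * sqrt(1.93) = 100 - 0.626 * 1.3892 = 99.13%
Step 2: C_now = 54.89 * 99.13/100 = 54.412 Ah
Step 3: E_pack = V * C_now = 383.5 * 54.412 = 20867 Wh
Step 4: range = E_pack / consumption = 20867 / 213.4 = 97.78 km

97.78 km


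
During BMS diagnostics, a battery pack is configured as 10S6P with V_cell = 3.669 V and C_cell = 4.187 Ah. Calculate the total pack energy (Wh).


E = Ns * Vcell * Np * Ccell = 10 * 3.669 * 6 * 4.187 = 921.7 Wh

921.7 Wh


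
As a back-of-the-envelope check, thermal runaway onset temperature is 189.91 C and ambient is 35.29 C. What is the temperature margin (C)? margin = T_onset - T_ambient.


margin = T_onset - T_ambient = 189.91 - 35.29 = 154.62 C

154.62 C


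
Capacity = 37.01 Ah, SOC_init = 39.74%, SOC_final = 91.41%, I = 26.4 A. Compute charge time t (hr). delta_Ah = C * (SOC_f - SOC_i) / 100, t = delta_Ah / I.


Step 1: dSOC = 91.41% - 39.74% = 51.67%
Step 2: delta_Ah = 37.01 * 51.67 / 100 = 19.123 Ah
Step 3: t = 19.123 / 26.4 = 0.7244 hr

0.7244 hr


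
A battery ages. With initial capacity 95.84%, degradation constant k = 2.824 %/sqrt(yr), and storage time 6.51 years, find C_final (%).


sqrt(t) = sqrt(6.51) = 2.5515
C_final = 95.84 - 2.824 * 2.5515 = 88.63%

88.63%


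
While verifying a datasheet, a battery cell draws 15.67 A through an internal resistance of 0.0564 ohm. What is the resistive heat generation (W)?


I^2 = 245.55
Q = 245.55 * 0.0564 = 13.85 W

13.85 W


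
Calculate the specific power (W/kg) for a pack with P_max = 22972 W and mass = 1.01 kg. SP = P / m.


SP = P / m = 22972 / 1.01 = 22740 W/kg

22740 W/kg


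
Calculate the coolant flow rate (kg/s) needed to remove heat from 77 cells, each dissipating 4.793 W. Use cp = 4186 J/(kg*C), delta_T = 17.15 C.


Q_total = 77 * 4.793 = 369.06 W
m_dot = Q_total / (cp * dT) = 369.06 / (4186 * 17.15) = 0.005141 kg/s

0.005141 kg/s


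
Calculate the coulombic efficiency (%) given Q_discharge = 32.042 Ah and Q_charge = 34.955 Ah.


eta_c = Q_dis / Q_chg * 100 = 32.042 / 34.955 * 100 = 91.67%

91.67%


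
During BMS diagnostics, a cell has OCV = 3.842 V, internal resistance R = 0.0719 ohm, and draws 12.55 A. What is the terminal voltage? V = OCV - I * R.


V = OCV - I*R = 3.842 - 12.55 * 0.0719 = 2.940 V

2.940 V


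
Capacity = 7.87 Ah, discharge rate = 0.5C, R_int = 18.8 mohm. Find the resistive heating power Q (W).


Convert: R = 18.8 mohm = 0.0188 ohm
Step 1: I = C_rate * capacity = 0.5 * 7.87 = 3.935 A
Step 2: Q = I^2 * R = 3.935^2 * 0.0188 = 15.484 * 0.0188 = 0.2911 W

0.2911 W


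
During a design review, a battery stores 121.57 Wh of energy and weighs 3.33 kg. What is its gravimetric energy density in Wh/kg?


ED = E / m = 121.57 / 3.33 = 36.51 Wh/kg

36.51 Wh/kg


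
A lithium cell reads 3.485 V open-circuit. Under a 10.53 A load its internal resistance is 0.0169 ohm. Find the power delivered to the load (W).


Step 1: V_terminal = OCV - I*R = 3.485 - 10.53 * 0.0169 = 3.307 V
Step 2: P_out = V_terminal * I = 3.307 * 10.53 = 34.82 W

34.82 W


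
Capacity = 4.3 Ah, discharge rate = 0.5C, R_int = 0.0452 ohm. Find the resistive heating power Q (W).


Step 1: I = C_rate * capacity = 0.5 * 4.3 = 2.15 A
Step 2: Q = I^2 * R = 2.15^2 * 0.0452 = 4.6225 * 0.0452 = 0.2089 W

0.2089 W


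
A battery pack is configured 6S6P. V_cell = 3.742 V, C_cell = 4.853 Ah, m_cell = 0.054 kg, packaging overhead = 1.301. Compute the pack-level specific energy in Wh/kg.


Step 1: V_pack = 6 * 3.742 = 22.452 V
Step 2: C_pack = 6 * 4.853 = 29.118 Ah
Step 3: E_pack = V_pack * C_pack = 22.452 * 29.118 = 653.76 Wh
Step 4: m_pack = 6 * 6 * 0.054 * 1.301 = 2.5291 kg
Step 5: ED = E_pack / m_pack = 653.76 / 2.5291 = 258.5 Wh/kg

258.5 Wh/kg


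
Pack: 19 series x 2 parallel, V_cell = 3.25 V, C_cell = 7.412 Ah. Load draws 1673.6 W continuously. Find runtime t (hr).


Step 1: E_pack = Ns * V_cell * Np * C_cell = 19 * 3.25 * 2 * 7.412 = 915.38 Wh
Step 2: t = E_pack / P = 915.38 / 1673.6 = 0.5470 hr

0.5470 hr


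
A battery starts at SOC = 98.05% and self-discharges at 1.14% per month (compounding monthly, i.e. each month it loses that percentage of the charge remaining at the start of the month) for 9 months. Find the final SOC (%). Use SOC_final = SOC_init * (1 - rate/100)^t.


decay = (1 - 1.14/100)^9 = 0.90196
SOC_final = 98.05 * 0.90196 = 88.44%

88.44%


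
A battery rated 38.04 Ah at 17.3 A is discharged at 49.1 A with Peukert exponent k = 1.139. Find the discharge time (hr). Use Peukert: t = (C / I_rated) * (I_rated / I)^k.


t_rated = C / I_rated = 38.04 / 17.3 = 2.1988 hr
(I_rated/I)^k = (0.35234)^1.139 = 0.30478
t = t_rated * (I_rated/I)^k = 2.1988 * 0.30478 = 0.6702 hr

0.6702 hr


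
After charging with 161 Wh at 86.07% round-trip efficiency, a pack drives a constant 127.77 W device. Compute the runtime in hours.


Step 1: E_discharge = eta/100 * E_charge = 86.07/100 * 161 = 138.57 Wh
Step 2: t = E_discharge / P = 138.57 / 127.77 = 1.085 hr

1.085 hr


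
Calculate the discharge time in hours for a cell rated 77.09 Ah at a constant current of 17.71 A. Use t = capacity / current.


t = capacity / current = 77.09 / 17.71 = 4.353 hr

4.353 hr


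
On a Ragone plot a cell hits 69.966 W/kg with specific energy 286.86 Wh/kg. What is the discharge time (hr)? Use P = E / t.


t = E / P = 286.86 / 69.966 = 4.100 hr

4.100 hr


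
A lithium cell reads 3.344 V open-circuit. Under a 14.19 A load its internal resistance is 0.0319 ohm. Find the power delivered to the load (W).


Step 1: V_terminal = OCV - I*R = 3.344 - 14.19 * 0.0319 = 2.8913 V
Step 2: P_out = V_terminal * I = 2.8913 * 14.19 = 41.03 W

41.03 W


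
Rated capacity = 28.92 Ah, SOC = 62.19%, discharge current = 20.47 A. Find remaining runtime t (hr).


Step 1: remaining = SOC/100 * C_total = 62.19/100 * 28.92 = 17.985 Ah
Step 2: t = remaining / I = 17.985 / 20.47 = 0.8786 hr

0.8786 hr


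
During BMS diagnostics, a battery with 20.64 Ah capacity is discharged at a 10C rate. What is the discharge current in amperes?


At 10C: I = 10 * 20.64 Ah = 206.4 A

206.4 A


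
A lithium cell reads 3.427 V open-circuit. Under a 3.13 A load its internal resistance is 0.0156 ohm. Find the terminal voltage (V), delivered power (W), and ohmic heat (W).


Step 1: V_terminal = OCV - I*R = 3.427 - 3.13 * 0.0156 = 3.3782 V
Step 2: P_out = V_terminal * I = 3.3782 * 3.13 = 10.57 W
Step 3: Q = I^2 * R = 3.13^2 * 0.0156 = 0.1528 W

V=3.3782 V, P=10.57 W, Q=0.1528 W


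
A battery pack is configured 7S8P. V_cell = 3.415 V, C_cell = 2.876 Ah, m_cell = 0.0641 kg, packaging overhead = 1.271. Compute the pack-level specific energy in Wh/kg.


Step 1: V_pack = 7 * 3.415 = 23.905 V
Step 2: C_pack = 8 * 2.876 = 23.008 Ah
Step 3: E_pack = V_pack * C_pack = 23.905 * 23.008 = 550.01 Wh
Step 4: m_pack = 7 * 8 * 0.0641 * 1.271 = 4.5624 kg
Step 5: ED = E_pack / m_pack = 550.01 / 4.5624 = 120.6 Wh/kg

120.6 Wh/kg


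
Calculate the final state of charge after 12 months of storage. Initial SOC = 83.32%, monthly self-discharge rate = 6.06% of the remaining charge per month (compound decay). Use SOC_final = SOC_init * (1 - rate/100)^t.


decay = (1 - 6.06/100)^12 = 0.47229
SOC_final = 83.32 * 0.47229 = 39.35%

39.35%


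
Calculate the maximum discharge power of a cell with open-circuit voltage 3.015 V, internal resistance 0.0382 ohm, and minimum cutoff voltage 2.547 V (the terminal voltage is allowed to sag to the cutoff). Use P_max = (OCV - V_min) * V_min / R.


P_max = (OCV - V_min) * V_min / R = (3.015 - 2.547) * 2.547 / 0.0382 = 0.468 * 2.547 / 0.0382 = 31.20 W

31.20 W


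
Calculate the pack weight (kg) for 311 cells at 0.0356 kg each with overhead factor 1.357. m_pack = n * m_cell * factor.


Cell mass sum = 311 * 0.0356 = 11.072 kg
With overhead 1.357: m_pack = 11.072 * 1.357 = 15.02 kg

15.02 kg


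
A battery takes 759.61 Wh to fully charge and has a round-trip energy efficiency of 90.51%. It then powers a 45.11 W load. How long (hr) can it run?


Step 1: E_discharge = eta/100 * E_charge = 90.51/100 * 759.61 = 687.52 Wh
Step 2: t = E_discharge / P = 687.52 / 45.11 = 15.24 hr

15.24 hr


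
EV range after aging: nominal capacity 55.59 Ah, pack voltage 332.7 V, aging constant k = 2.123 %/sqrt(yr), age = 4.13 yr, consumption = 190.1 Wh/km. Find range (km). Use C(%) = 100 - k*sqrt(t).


Step 1: capacity retention = 100 - 2.123 * sqrt(4.13) = 100 - 2.123 * 2.0322 = 95.686%
Step 2: C_now = 55.59 * 95.686/100 = 53.192 Ah
Step 3: E_pack = V * C_now = 332.7 * 53.192 = 17697 Wh
Step 4: range = E_pack / consumption = 17697 / 190.1 = 93.09 km

93.09 km


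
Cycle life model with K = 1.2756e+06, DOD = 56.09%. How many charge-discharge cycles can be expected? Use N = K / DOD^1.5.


DOD^1.5 = 420.08
N = K / DOD^1.5 = 1.2756e+06 / 420.08 = 3037

3037 cycles


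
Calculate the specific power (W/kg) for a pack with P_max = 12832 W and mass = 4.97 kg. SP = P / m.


Specific power = 12832 W / 4.97 kg = 2582 W/kg

2582 W/kg


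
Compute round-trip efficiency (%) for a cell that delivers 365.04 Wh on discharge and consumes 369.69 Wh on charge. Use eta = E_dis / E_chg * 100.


eta_e = E_dis / E_chg * 100 = 365.04 / 369.69 * 100 = 98.74%

98.74%


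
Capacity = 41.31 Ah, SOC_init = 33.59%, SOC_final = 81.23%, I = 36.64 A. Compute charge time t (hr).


Step 1: dSOC = 81.23% - 33.59% = 47.64%
Step 2: delta_Ah = 41.31 * 47.64 / 100 = 19.68 Ah
Step 3: t = 19.68 / 36.64 = 0.5371 hr

0.5371 hr


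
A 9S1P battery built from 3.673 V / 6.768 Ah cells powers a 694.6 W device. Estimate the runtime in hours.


Step 1: E_pack = Ns * V_cell * Np * C_cell = 9 * 3.673 * 1 * 6.768 = 223.73 Wh
Step 2: t = E_pack / P = 223.73 / 694.6 = 0.3221 hr

0.3221 hr


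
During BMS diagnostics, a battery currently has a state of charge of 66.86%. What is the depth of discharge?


DOD = 100 - SOC = 100 - 66.86 = 33.14%

33.14%
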